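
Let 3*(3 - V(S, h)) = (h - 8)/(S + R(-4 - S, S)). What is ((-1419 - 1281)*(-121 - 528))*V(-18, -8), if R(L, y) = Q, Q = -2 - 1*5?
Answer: 4883076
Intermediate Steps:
Q = -7 (Q = -2 - 5 = -7)
R(L, y) = -7
V(S, h) = 3 - (-8 + h)/(3*(-7 + S)) (V(S, h) = 3 - (h - 8)/(3*(S - 7)) = 3 - (-8 + h)/(3*(-7 + S)))
((-1419 - 1281)*(-121 - 528))*V(-18, -8) = ((-1419 - 1281)*(-121 - 528))*((-55 - 1*(-8) + 9*(-18))/(3*(-7 - 18))) = (-2700*(-649))*((⅓)*(-55 + 8 - 162)/(-25)) = 1752300*((⅓)*(-1/25)*(-209)) = 1752300*(209/75) = 4883076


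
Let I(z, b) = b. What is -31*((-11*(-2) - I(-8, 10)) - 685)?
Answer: 20863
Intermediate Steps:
-31*((-11*(-2) - I(-8, 10)) - 685) = -31*((-11*(-2) - 1*10) - 685) = -31*((22 - 10) - 685) = -31*(12 - 685) = -31*(-673) = 20863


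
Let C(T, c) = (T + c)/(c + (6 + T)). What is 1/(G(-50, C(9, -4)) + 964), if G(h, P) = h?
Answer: 1/914 ≈ 0.0010941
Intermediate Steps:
C(T, c) = (T + c)/(6 + T + c)
1/(G(-50, C(9, -4)) + 964) = 1/(-50 + 964) = 1/914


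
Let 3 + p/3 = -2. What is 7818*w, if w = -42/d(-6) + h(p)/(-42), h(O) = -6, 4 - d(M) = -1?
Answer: -2259402/35 ≈ -64554.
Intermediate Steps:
p = -15 (p = -9 + 3*(-2) = -9 - 6 = -15)
d(M) = 5 (d(M) = 4 - 1*(-1) = 4 + 1 = 5)
w = -289/35 (w = -42/5 - 6/(-42) = -42*⅕ - 6*(-1/42) = -42/5 + ⅐ = -289/35 ≈ -8.2571)
7818*w = 7818*(-289/35) = -2259402/35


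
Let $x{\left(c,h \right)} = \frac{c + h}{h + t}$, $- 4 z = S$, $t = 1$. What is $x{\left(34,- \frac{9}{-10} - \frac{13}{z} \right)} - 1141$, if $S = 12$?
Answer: $- \frac{19290}{17} \approx -1134.7$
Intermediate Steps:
$z = -3$ ($z = \left(- \frac{1}{4}\right) 12 = -3$)
$x{\left(c,h \right)} = \frac{c + h}{1 + h}$ ($x{\left(c,h \right)} = \frac{c + h}{h + 1} = \frac{c + h}{1 + h}$)
$x{\left(34,- \frac{9}{-10} - \frac{13}{z} \right)} - 1141 = \frac{34 - \left(- \frac{13}{3} - \frac{9}{10}\right)}{1 - \left(- \frac{13}{3} - \frac{9}{10}\right)} - 1141 = \frac{34 - - \frac{157}{30}}{1 - - \frac{157}{30}} - 1141 = \frac{34 + \left(\frac{9}{10} + \frac{13}{3}\right)}{1 + \left(\frac{9}{10} + \frac{13}{3}\right)} - 1141 = \frac{34 + \frac{157}{30}}{1 + \frac{157}{30}} - 1141 = \frac{1}{\frac{187}{30}} \cdot \frac{1177}{30} - 1141 = \frac{30}{187} \cdot \frac{1177}{30} - 1141 = \frac{107}{17} - 1141 = - \frac{19290}{17}$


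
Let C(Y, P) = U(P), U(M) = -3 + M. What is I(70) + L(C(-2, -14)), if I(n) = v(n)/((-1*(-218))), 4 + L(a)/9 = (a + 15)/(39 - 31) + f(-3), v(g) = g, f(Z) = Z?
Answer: -28309/436 ≈ -64.929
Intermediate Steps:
C(Y, P) = -3 + P
L(a) = -369/8 + 9*a/8 (L(a) = -36 + 9*((a + 15)/(39 - 31) - 3) = -36 + 9*((15 + a)/8 - 3) = -36 + 9*((15 + a)*(1/8) - 3) = -36 + 9*((15/8 + a/8) - 3) = -36 + 9*(-9/8 + a/8) = -36 + (-81/8 + 9*a/8) = -369/8 + 9*a/8)
I(n) = n/218 (I(n) = n/((-1*(-218))) = n/218)
I(70) + L(C(-2, -14)) = (1/218)*70 + (-369/8 + 9*(-3 - 14)/8) = 35/109 + (-369/8 + (9/8)*(-17)) = 35/109 + (-369/8 - 153/8) = 35/109 - 261/4 = -28309/436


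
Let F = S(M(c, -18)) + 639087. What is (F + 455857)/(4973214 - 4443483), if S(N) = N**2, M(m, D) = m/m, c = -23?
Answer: 1094945/529731 ≈ 2.0670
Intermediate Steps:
M(m, D) = 1
F = 639088 (F = 1**2 + 639087 = 1 + 639087 = 639088)
(F + 455857)/(4973214 - 4443483) = (639088 + 455857)/(4973214 - 4443483) = 1094945/529731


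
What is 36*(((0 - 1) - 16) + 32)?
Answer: 540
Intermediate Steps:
36*(((0 - 1) - 16) + 32) = 36*((-1 - 16) + 32) = 36*(-17 + 32) = 36*15 = 540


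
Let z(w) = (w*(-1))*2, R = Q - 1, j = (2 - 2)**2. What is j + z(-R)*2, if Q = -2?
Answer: -12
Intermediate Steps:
j = 0 (j = 0**2 = 0)
R = -3 (R = -2 - 1 = -3)
z(w) = -2*w (z(w) = -w*2 = -2*w)
j + z(-R)*2 = 0 - (-2)*(-3)*2 = 0 - 2*3*2 = 0 - 6*2 = 0 - 12 = -12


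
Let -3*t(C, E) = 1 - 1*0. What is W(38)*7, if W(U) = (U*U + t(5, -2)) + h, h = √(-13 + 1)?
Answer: 30317/3 + 14*I*√3 ≈ 10106.0 + 24.249*I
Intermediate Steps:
t(C, E) = -⅓ (t(C, E) = -(1 - 1*0)/3 = -(1 + 0)/3 = -⅓*1 = -⅓)
h = 2*I*√3 (h = √(-12) = 2*I*√3 ≈ 3.4641*I)
W(U) = -⅓ + U² + 2*I*√3 (W(U) = (U*U - ⅓) + 2*I*√3 = (U² - ⅓) + 2*I*√3 = (-⅓ + U²) + 2*I*√3 = -⅓ + U² + 2*I*√3)
W(38)*7 = (-⅓ + 38² + 2*I*√3)*7 = (-⅓ + 1444 + 2*I*√3)*7 = (4331/3 + 2*I*√3)*7 = 30317/3 + 14*I*√3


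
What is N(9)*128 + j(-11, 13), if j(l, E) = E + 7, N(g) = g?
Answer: 1172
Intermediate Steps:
j(l, E) = 7 + E
N(9)*128 + j(-11, 13) = 9*128 + (7 + 13) = 1152 + 20 = 1172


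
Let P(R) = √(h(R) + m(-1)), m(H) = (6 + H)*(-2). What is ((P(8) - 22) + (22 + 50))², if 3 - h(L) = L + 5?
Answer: 2480 + 200*I*√5 ≈ 2480.0 + 447.21*I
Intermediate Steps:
m(H) = -12 - 2*H
h(L) = -2 - L (h(L) = 3 - (L + 5) = 3 - (5 + L) = 3 + (-5 - L) = -2 - L)
P(R) = √(-12 - R) (P(R) = √((-2 - R) + (-12 - 2*(-1))) = √((-2 - R) + (-12 + 2)) = √((-2 - R) - 10) = √(-12 - R))
((P(8) - 22) + (22 + 50))² = ((√(-12 - 1*8) - 22) + (22 + 50))² = ((√(-12 - 8) - 22) + 72)² = ((√(-20) - 22) + 72)² = ((2*I*√5 - 22) + 72)² = ((-22 + 2*I*√5) + 72)² = (50 + 2*I*√5)²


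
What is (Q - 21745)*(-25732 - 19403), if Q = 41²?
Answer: 905588640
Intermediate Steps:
Q = 1681
(Q - 21745)*(-25732 - 19403) = (1681 - 21745)*(-25732 - 19403) = -20064*(-45135) = 905588640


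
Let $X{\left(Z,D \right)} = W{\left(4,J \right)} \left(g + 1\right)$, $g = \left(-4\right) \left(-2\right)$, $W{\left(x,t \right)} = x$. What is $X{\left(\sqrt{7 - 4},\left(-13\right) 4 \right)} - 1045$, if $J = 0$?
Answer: $-1009$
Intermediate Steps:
$g = 8$
$X{\left(Z,D \right)} = 36$ ($X{\left(Z,D \right)} = 4 \left(8 + 1\right) = 4 \cdot 9 = 36$)
$X{\left(\sqrt{7 - 4},\left(-13\right) 4 \right)} - 1045 = 36 - 1045 = -1009$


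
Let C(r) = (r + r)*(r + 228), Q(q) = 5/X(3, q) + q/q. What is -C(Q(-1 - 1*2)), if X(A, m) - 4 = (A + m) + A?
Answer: -38592/49 ≈ -787.59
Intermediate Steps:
X(A, m) = 4 + m + 2*A (X(A, m) = 4 + ((A + m) + A) = 4 + (m + 2*A) = 4 + m + 2*A)
Q(q) = 1 + 5/(10 + q) (Q(q) = 5/(4 + q + 2*3) + q/q = 5/(4 + q + 6) + 1 = 5/(10 + q) + 1 = 1 + 5/(10 + q))
C(r) = 2*r*(228 + r) (C(r) = (2*r)*(228 + r) = 2*r*(228 + r))
-C(Q(-1 - 1*2)) = -2*(15 + (-1 - 1*2))/(10 + (-1 - 1*2))*(228 + (15 + (-1 - 1*2))/(10 + (-1 - 1*2))) = -2*(15 + (-1 - 2))/(10 + (-1 - 2))*(228 + (15 + (-1 - 2))/(10 + (-1 - 2))) = -2*(15 - 3)/(10 - 3)*(228 + (15 - 3)/(10 - 3)) = -2*12/7*(228 + 12/7) = -2*(⅐)*12*(228 + (⅐)*12) = -2*12*(228 + 12/7)/7 = -2*12*1608/(7*7) = -1*38592/49 = -38592/49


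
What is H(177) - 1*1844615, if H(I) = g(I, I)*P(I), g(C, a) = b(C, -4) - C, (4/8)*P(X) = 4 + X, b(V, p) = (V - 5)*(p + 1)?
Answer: -2095481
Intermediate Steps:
b(V, p) = (1 + p)*(-5 + V) (b(V, p) = (-5 + V)*(1 + p) = (1 + p)*(-5 + V))
P(X) = 8 + 2*X (P(X) = 2*(4 + X) = 8 + 2*X)
g(C, a) = 15 - 4*C (g(C, a) = (-5 + C - 5*(-4) + C*(-4)) - C = (-5 + C + 20 - 4*C) - C = (15 - 3*C) - C = 15 - 4*C)
H(I) = (8 + 2*I)*(15 - 4*I) (H(I) = (15 - 4*I)*(8 + 2*I) = (8 + 2*I)*(15 - 4*I))
H(177) - 1*1844615 = 2*(4 + 177)*(15 - 4*177) - 1*1844615 = 2*181*(15 - 708) - 1844615 = 2*181*(-693) - 1844615 = -250866 - 1844615 = -2095481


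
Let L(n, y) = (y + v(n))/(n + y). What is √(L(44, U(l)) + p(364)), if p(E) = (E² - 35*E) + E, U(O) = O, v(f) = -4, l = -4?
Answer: √3002995/5 ≈ 346.58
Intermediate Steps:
p(E) = E² - 34*E
L(n, y) = (-4 + y)/(n + y) (L(n, y) = (y - 4)/(n + y) = (-4 + y)/(n + y))
√(L(44, U(l)) + p(364)) = √((-4 - 4)/(44 - 4) + 364*(-34 + 364)) = √(-8/40 + 364*330) = √((1/40)*(-8) + 120120) = √(-⅕ + 120120) = √(600599/5) = √3002995/5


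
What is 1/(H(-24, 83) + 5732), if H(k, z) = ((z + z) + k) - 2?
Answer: 1/5872 ≈ 0.00017030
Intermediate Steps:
H(k, z) = -2 + k + 2*z (H(k, z) = (2*z + k) - 2 = (k + 2*z) - 2 = -2 + k + 2*z)
1/(H(-24, 83) + 5732) = 1/((-2 - 24 + 2*83) + 5732) = 1/((-2 - 24 + 166) + 5732) = 1/(140 + 5732) = 1/5872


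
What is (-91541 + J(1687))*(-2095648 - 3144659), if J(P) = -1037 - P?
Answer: 493977539355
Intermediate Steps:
(-91541 + J(1687))*(-2095648 - 3144659) = (-91541 + (-1037 - 1*1687))*(-2095648 - 3144659) = (-91541 + (-1037 - 1687))*(-5240307) = (-91541 - 2724)*(-5240307) = -94265*(-5240307) = 493977539355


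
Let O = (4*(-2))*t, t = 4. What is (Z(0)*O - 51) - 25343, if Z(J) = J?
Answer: -25394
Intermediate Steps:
O = -32 (O = (4*(-2))*4 = -8*4 = -32)
(Z(0)*O - 51) - 25343 = (0*(-32) - 51) - 25343 = (0 - 51) - 25343 = -51 - 25343 = -25394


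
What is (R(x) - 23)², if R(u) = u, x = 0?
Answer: 529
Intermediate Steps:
(R(x) - 23)² = (0 - 23)² = (-23)² = 529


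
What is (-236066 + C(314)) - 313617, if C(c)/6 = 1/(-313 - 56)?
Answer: -67611011/123 ≈ -5.4968e+5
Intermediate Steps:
C(c) = -2/123 (C(c) = 6/(-313 - 56) = 6/(-369) = 6*(-1/369) = -2/123)
(-236066 + C(314)) - 313617 = (-236066 - 2/123) - 313617 = -29036120/123 - 313617 = -67611011/123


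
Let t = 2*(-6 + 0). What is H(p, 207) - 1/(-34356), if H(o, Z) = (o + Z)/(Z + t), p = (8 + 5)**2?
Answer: 1435339/744380 ≈ 1.9282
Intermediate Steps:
t = -12 (t = 2*(-6) = -12)
p = 169 (p = 13**2 = 169)
H(o, Z) = (Z + o)/(-12 + Z) (H(o, Z) = (o + Z)/(Z - 12) = (Z + o)/(-12 + Z))
H(p, 207) - 1/(-34356) = (207 + 169)/(-12 + 207) - 1/(-34356) = 376/195 - 1*(-1/34356) = (1/195)*376 + 1/34356 = 376/195 + 1/34356 = 1435339/744380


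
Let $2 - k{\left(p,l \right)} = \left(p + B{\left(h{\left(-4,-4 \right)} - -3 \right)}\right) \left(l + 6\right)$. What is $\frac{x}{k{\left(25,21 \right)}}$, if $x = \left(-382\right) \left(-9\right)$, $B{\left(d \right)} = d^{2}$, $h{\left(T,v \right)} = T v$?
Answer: $- \frac{1719}{5210} \approx -0.32994$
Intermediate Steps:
$k{\left(p,l \right)} = 2 - \left(6 + l\right) \left(361 + p\right)$ ($k{\left(p,l \right)} = 2 - \left(p + \left(\left(-4\right) \left(-4\right) - -3\right)^{2}\right) \left(l + 6\right) = 2 - \left(p + \left(16 + 3\right)^{2}\right) \left(6 + l\right) = 2 - \left(p + 19^{2}\right) \left(6 + l\right) = 2 - \left(p + 361\right) \left(6 + l\right) = 2 - \left(361 + p\right) \left(6 + l\right) = 2 - \left(6 + l\right) \left(361 + p\right)$)
$x = 3438$
$\frac{x}{k{\left(25,21 \right)}} = \frac{3438}{-2164 - 7581 - 150 - 21 \cdot 25} = \frac{3438}{-2164 - 7581 - 150 - 525} = \frac{3438}{-10420} = 3438 \left(- \frac{1}{10420}\right) = - \frac{1719}{5210}$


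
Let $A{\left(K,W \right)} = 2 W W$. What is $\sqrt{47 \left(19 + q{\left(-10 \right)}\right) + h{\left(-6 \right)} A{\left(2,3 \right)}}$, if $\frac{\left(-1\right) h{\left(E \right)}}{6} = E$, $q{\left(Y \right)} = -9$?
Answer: $\sqrt{1118} \approx 33.437$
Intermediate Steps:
$A{\left(K,W \right)} = 2 W^{2}$
$h{\left(E \right)} = - 6 E$
$\sqrt{47 \left(19 + q{\left(-10 \right)}\right) + h{\left(-6 \right)} A{\left(2,3 \right)}} = \sqrt{47 \left(19 - 9\right) + \left(-6\right) \left(-6\right) 2 \cdot 3^{2}} = \sqrt{47 \cdot 10 + 36 \cdot 2 \cdot 9} = \sqrt{470 + 36 \cdot 18} = \sqrt{470 + 648} = \sqrt{1118}$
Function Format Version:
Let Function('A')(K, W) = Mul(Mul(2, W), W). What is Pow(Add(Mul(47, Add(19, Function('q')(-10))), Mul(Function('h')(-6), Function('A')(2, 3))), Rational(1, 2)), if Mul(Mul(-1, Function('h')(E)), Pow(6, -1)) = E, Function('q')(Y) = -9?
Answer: Pow(1118, Rational(1, 2)) ≈ 33.437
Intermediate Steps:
Function('A')(K, W) = Mul(2, Pow(W, 2))
Function('h')(E) = Mul(-6, E)
Pow(Add(Mul(47, Add(19, Function('q')(-10))), Mul(Function('h')(-6), Function('A')(2, 3))), Rational(1, 2)) = Pow(Add(Mul(47, Add(19, -9)), Mul(Mul(-6, -6), Mul(2, Pow(3, 2)))), Rational(1, 2)) = Pow(Add(Mul(47, 10), Mul(36, Mul(2, 9))), Rational(1, 2)) = Pow(Add(470, Mul(36, 18)), Rational(1, 2)) = Pow(Add(470, 648), Rational(1, 2)) = Pow(1118, Rational(1, 2))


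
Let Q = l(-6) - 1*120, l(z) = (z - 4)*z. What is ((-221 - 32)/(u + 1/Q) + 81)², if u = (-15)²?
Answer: 1162599341121/182223001 ≈ 6380.1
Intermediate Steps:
u = 225
l(z) = z*(-4 + z) (l(z) = (-4 + z)*z = z*(-4 + z))
Q = -60 (Q = -6*(-4 - 6) - 1*120 = -6*(-10) - 120 = 60 - 120 = -60)
((-221 - 32)/(u + 1/Q) + 81)² = ((-221 - 32)/(225 + 1/(-60)) + 81)² = (-253/(225 - 1/60) + 81)² = (-253/13499/60 + 81)² = (-253*60/13499 + 81)² = (-15180/13499 + 81)² = (1078239/13499)² = 1162599341121/182223001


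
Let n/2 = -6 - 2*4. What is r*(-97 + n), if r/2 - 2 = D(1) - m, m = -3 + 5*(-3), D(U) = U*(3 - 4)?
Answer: -4750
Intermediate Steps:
D(U) = -U (D(U) = U*(-1) = -U)
m = -18 (m = -3 - 15 = -18)
r = 38 (r = 4 + 2*(-1*1 - 1*(-18)) = 4 + 2*(-1 + 18) = 4 + 2*17 = 4 + 34 = 38)
n = -28 (n = 2*(-6 - 2*4) = 2*(-6 - 8) = 2*(-14) = -28)
r*(-97 + n) = 38*(-97 - 28) = 38*(-125) = -4750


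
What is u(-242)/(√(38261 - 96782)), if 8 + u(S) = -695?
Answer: 703*I*√58521/58521 ≈ 2.906*I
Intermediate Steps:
u(S) = -703 (u(S) = -8 - 695 = -703)
u(-242)/(√(38261 - 96782)) = -703/√(38261 - 96782) = -703*(-I*√58521/58521) = -(-703)*I*√58521/58521 = 703*I*√58521/58521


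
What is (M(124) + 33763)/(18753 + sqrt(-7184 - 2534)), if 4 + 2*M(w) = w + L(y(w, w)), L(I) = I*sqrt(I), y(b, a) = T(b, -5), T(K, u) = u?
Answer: 634282719/351684727 - 5*sqrt(48590)/703369454 - 93765*I*sqrt(5)/703369454 - 33823*I*sqrt(9718)/351684727 ≈ 1.8036 - 0.0097789*I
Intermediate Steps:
y(b, a) = -5
L(I) = I**(3/2)
M(w) = -2 + w/2 - 5*I*sqrt(5)/2 (M(w) = -2 + (w + (-5)**(3/2))/2 = -2 + (w - 5*I*sqrt(5))/2 = -2 + (w/2 - 5*I*sqrt(5)/2) = -2 + w/2 - 5*I*sqrt(5)/2)
(M(124) + 33763)/(18753 + sqrt(-7184 - 2534)) = ((-2 + (1/2)*124 - 5*I*sqrt(5)/2) + 33763)/(18753 + sqrt(-7184 - 2534)) = ((-2 + 62 - 5*I*sqrt(5)/2) + 33763)/(18753 + sqrt(-9718)) = ((60 - 5*I*sqrt(5)/2) + 33763)/(18753 + I*sqrt(9718)) = (33823 - 5*I*sqrt(5)/2)/(18753 + I*sqrt(9718))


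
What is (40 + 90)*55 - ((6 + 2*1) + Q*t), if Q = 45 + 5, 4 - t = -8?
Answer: 6542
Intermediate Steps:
t = 12 (t = 4 - 1*(-8) = 4 + 8 = 12)
Q = 50
(40 + 90)*55 - ((6 + 2*1) + Q*t) = (40 + 90)*55 - ((6 + 2*1) + 50*12) = 130*55 - ((6 + 2) + 600) = 7150 - (8 + 600) = 7150 - 1*608 = 7150 - 608 = 6542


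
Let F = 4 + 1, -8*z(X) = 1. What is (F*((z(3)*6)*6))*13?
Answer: -585/2 ≈ -292.50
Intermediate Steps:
z(X) = -1/8 (z(X) = -1/8*1 = -1/8)
F = 5
(F*((z(3)*6)*6))*13 = (5*(-1/8*6*6))*13 = (5*(-3/4*6))*13 = (5*(-9/2))*13 = -45/2*13 = -585/2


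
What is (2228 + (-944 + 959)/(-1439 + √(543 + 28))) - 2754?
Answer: -72594699/138010 - √571/138010 ≈ -526.01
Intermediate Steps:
(2228 + (-944 + 959)/(-1439 + √(543 + 28))) - 2754 = (2228 + 15/(-1439 + √571)) - 2754 = -526 + 15/(-1439 + √571)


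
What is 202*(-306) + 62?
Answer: -61750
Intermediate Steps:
202*(-306) + 62 = -61812 + 62 = -61750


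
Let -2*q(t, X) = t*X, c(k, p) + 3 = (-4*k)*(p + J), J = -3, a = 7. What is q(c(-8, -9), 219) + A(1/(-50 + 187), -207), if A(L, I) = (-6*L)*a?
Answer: 11611077/274 ≈ 42376.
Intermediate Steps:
A(L, I) = -42*L (A(L, I) = -6*L*7 = -42*L)
c(k, p) = -3 - 4*k*(-3 + p) (c(k, p) = -3 + (-4*k)*(p - 3) = -3 + (-4*k)*(-3 + p) = -3 - 4*k*(-3 + p))
q(t, X) = -X*t/2 (q(t, X) = -t*X/2 = -X*t/2)
q(c(-8, -9), 219) + A(1/(-50 + 187), -207) = -1/2*219*(-3 + 12*(-8) - 4*(-8)*(-9)) - 42/(-50 + 187) = -1/2*219*(-3 - 96 - 288) - 42/137 = -1/2*219*(-387) - 42*1/137 = 84753/2 - 42/137 = 11611077/274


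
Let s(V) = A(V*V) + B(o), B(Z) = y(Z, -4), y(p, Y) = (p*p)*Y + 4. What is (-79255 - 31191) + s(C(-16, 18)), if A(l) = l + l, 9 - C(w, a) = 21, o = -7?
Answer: -110350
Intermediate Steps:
C(w, a) = -12 (C(w, a) = 9 - 1*21 = 9 - 21 = -12)
A(l) = 2*l
y(p, Y) = 4 + Y*p² (y(p, Y) = p²*Y + 4 = Y*p² + 4 = 4 + Y*p²)
B(Z) = 4 - 4*Z²
s(V) = -192 + 2*V² (s(V) = 2*(V*V) + (4 - 4*(-7)²) = 2*V² + (4 - 4*49) = 2*V² + (4 - 196) = 2*V² - 192 = -192 + 2*V²)
(-79255 - 31191) + s(C(-16, 18)) = (-79255 - 31191) + (-192 + 2*(-12)²) = -110446 + (-192 + 2*144) = -110446 + (-192 + 288) = -110446 + 96 = -110350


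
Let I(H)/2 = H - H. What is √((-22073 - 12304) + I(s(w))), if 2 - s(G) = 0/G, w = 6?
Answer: I*√34377 ≈ 185.41*I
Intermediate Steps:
s(G) = 2 (s(G) = 2 - 0/G = 2 - 1*0 = 2 + 0 = 2)
I(H) = 0 (I(H) = 2*(H - H) = 2*0 = 0)
√((-22073 - 12304) + I(s(w))) = √((-22073 - 12304) + 0) = √(-34377 + 0) = √(-34377) = I*√34377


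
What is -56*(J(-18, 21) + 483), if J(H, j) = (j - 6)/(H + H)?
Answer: -81074/3 ≈ -27025.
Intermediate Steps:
J(H, j) = (-6 + j)/(2*H) (J(H, j) = (-6 + j)/((2*H)) = (-6 + j)*(1/(2*H)) = (-6 + j)/(2*H))
-56*(J(-18, 21) + 483) = -56*((1/2)*(-6 + 21)/(-18) + 483) = -56*((1/2)*(-1/18)*15 + 483) = -56*(-5/12 + 483) = -56*5791/12 = -81074/3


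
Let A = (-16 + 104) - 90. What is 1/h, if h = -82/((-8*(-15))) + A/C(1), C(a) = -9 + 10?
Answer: -60/161 ≈ -0.37267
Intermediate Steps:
C(a) = 1
A = -2 (A = 88 - 90 = -2)
h = -161/60 (h = -82/((-8*(-15))) - 2/1 = -82/120 - 2*1 = -82*1/120 - 2 = -41/60 - 2 = -161/60 ≈ -2.6833)
1/h = 1/(-161/60) = -60/161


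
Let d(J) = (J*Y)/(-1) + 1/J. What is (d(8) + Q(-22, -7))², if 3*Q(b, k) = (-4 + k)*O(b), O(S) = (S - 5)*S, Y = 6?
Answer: 317089249/64 ≈ 4.9545e+6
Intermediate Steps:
O(S) = S*(-5 + S) (O(S) = (-5 + S)*S = S*(-5 + S))
d(J) = 1/J - 6*J (d(J) = (J*6)/(-1) + 1/J = (6*J)*(-1) + 1/J = -6*J + 1/J = 1/J - 6*J)
Q(b, k) = b*(-5 + b)*(-4 + k)/3 (Q(b, k) = ((-4 + k)*(b*(-5 + b)))/3 = (b*(-5 + b)*(-4 + k))/3 = b*(-5 + b)*(-4 + k)/3)
(d(8) + Q(-22, -7))² = ((1/8 - 6*8) + (⅓)*(-22)*(-5 - 22)*(-4 - 7))² = ((⅛ - 48) + (⅓)*(-22)*(-27)*(-11))² = (-383/8 - 2178)² = (-17807/8)² = 317089249/64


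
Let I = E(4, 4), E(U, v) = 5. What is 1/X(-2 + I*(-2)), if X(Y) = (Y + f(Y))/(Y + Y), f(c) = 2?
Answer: 12/5 ≈ 2.4000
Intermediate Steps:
I = 5
X(Y) = (2 + Y)/(2*Y) (X(Y) = (Y + 2)/(Y + Y) = (2 + Y)/((2*Y)) = (2 + Y)*(1/(2*Y)) = (2 + Y)/(2*Y))
1/X(-2 + I*(-2)) = 1/((2 + (-2 + 5*(-2)))/(2*(-2 + 5*(-2)))) = 1/((2 + (-2 - 10))/(2*(-2 - 10))) = 1/((½)*(2 - 12)/(-12)) = 1/((½)*(-1/12)*(-10)) = 1/(5/12) = 12/5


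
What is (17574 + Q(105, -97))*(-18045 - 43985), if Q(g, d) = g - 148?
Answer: -1087447930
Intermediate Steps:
Q(g, d) = -148 + g
(17574 + Q(105, -97))*(-18045 - 43985) = (17574 + (-148 + 105))*(-18045 - 43985) = (17574 - 43)*(-62030) = 17531*(-62030) = -1087447930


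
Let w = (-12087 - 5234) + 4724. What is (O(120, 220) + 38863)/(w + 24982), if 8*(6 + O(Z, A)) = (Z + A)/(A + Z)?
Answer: 310857/99080 ≈ 3.1374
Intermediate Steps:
w = -12597 (w = -17321 + 4724 = -12597)
O(Z, A) = -47/8 (O(Z, A) = -6 + ((Z + A)/(A + Z))/8 = -6 + ((A + Z)/(A + Z))/8 = -6 + (⅛)*1 = -6 + ⅛ = -47/8)
(O(120, 220) + 38863)/(w + 24982) = (-47/8 + 38863)/(-12597 + 24982) = (310857/8)/12385 = (310857/8)*(1/12385) = 310857/99080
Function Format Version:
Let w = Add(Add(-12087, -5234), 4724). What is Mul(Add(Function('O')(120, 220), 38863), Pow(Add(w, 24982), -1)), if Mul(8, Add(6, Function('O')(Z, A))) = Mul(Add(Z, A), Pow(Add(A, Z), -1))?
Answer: Rational(310857, 99080) ≈ 3.1374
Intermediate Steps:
w = -12597 (w = Add(-17321, 4724) = -12597)
Function('O')(Z, A) = Rational(-47, 8) (Function('O')(Z, A) = Add(-6, Mul(Rational(1, 8), Mul(Add(Z, A), Pow(Add(A, Z), -1)))) = Add(-6, Mul(Rational(1, 8), Mul(Add(A, Z), Pow(Add(A, Z), -1)))) = Add(-6, Mul(Rational(1, 8), 1)) = Add(-6, Rational(1, 8)) = Rational(-47, 8))
Mul(Add(Function('O')(120, 220), 38863), Pow(Add(w, 24982), -1)) = Mul(Add(Rational(-47, 8), 38863), Pow(Add(-12597, 24982), -1)) = Mul(Rational(310857, 8), Pow(12385, -1)) = Mul(Rational(310857, 8), Rational(1, 12385)) = Rational(310857, 99080)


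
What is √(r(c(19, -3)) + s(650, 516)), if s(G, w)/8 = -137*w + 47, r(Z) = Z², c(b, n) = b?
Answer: I*√564799 ≈ 751.53*I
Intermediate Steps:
s(G, w) = 376 - 1096*w (s(G, w) = 8*(-137*w + 47) = 8*(47 - 137*w) = 376 - 1096*w)
√(r(c(19, -3)) + s(650, 516)) = √(19² + (376 - 1096*516)) = √(361 + (376 - 565536)) = √(361 - 565160) = √(-564799) = I*√564799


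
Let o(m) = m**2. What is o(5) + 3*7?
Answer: 46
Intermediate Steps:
o(5) + 3*7 = 5**2 + 3*7 = 25 + 21 = 46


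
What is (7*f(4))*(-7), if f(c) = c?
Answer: -196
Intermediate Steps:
(7*f(4))*(-7) = (7*4)*(-7) = 28*(-7) = -196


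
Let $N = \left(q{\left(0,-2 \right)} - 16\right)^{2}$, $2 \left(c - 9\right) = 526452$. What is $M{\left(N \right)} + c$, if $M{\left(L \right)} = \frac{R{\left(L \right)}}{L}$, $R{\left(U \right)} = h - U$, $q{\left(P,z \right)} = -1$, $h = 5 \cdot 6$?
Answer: $\frac{76074656}{289} \approx 2.6323 \cdot 10^{5}$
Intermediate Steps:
$h = 30$
$c = 263235$ ($c = 9 + \frac{1}{2} \cdot 526452 = 9 + 263226 = 263235$)
$N = 289$ ($N = \left(-1 - 16\right)^{2} = \left(-17\right)^{2} = 289$)
$R{\left(U \right)} = 30 - U$
$M{\left(L \right)} = \frac{30 - L}{L}$
$M{\left(N \right)} + c = \frac{30 - 289}{289} + 263235 = \frac{1}{289} \left(-259\right) + 263235 = - \frac{259}{289} + 263235 = \frac{76074656}{289}$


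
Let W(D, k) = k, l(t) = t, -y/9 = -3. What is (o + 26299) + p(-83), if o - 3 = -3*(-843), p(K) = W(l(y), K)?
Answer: 28748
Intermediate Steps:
y = 27 (y = -9*(-3) = 27)
p(K) = K
o = 2532 (o = 3 - 3*(-843) = 3 + 2529 = 2532)
(o + 26299) + p(-83) = (2532 + 26299) - 83 = 28831 - 83 = 28748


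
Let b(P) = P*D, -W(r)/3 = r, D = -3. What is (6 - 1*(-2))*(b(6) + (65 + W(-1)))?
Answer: 400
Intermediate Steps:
W(r) = -3*r
b(P) = -3*P (b(P) = P*(-3) = -3*P)
(6 - 1*(-2))*(b(6) + (65 + W(-1))) = (6 - 1*(-2))*(-3*6 + (65 - 3*(-1))) = (6 + 2)*(-18 + (65 + 3)) = 8*(-18 + 68) = 8*50 = 400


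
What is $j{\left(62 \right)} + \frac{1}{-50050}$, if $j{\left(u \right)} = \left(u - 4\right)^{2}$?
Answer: $\frac{168368199}{50050} \approx 3364.0$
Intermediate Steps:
$j{\left(u \right)} = \left(-4 + u\right)^{2}$
$j{\left(62 \right)} + \frac{1}{-50050} = \left(-4 + 62\right)^{2} + \frac{1}{-50050} = 58^{2} - \frac{1}{50050} = 3364 - \frac{1}{50050} = \frac{168368199}{50050}$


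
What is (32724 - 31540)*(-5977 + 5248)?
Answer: -863136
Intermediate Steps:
(32724 - 31540)*(-5977 + 5248) = 1184*(-729) = -863136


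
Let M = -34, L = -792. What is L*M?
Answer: 26928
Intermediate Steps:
L*M = -792*(-34) = 26928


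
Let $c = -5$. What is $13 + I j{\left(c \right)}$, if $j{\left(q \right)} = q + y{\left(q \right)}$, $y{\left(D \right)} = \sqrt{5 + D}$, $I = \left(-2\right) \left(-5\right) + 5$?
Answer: $-62$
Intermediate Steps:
$I = 15$ ($I = 10 + 5 = 15$)
$j{\left(q \right)} = q + \sqrt{5 + q}$
$13 + I j{\left(c \right)} = 13 + 15 \left(-5 + \sqrt{5 - 5}\right) = 13 + 15 \left(-5 + \sqrt{0}\right) = 13 + 15 \left(-5 + 0\right) = 13 + 15 \left(-5\right) = 13 - 75 = -62$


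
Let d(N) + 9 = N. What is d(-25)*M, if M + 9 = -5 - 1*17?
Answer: 1054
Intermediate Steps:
M = -31 (M = -9 + (-5 - 1*17) = -9 + (-5 - 17) = -9 - 22 = -31)
d(N) = -9 + N
d(-25)*M = (-9 - 25)*(-31) = -34*(-31) = 1054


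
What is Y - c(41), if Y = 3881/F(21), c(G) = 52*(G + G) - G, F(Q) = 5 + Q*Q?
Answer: -1879577/446 ≈ -4214.3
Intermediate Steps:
F(Q) = 5 + Q**2
c(G) = 103*G (c(G) = 52*(2*G) - G = 104*G - G = 103*G)
Y = 3881/446 (Y = 3881/(5 + 21**2) = 3881/(5 + 441) = 3881/446 ≈ 8.7018)
Y - c(41) = 3881/446 - 103*41 = 3881/446 - 1*4223 = 3881/446 - 4223 = -1879577/446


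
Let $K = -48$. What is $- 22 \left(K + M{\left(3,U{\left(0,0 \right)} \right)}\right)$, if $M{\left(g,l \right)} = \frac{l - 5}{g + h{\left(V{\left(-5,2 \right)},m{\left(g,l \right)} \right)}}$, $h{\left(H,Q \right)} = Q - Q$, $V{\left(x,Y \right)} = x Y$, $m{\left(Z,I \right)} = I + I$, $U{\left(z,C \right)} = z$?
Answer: $\frac{3278}{3} \approx 1092.7$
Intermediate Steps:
$m{\left(Z,I \right)} = 2 I$
$V{\left(x,Y \right)} = Y x$
$h{\left(H,Q \right)} = 0$
$M{\left(g,l \right)} = \frac{-5 + l}{g}$ ($M{\left(g,l \right)} = \frac{l - 5}{g + 0} = \frac{-5 + l}{g}$)
$- 22 \left(K + M{\left(3,U{\left(0,0 \right)} \right)}\right) = - 22 \left(-48 + \frac{-5 + 0}{3}\right) = - 22 \left(-48 + \frac{1}{3} \left(-5\right)\right) = - 22 \left(-48 - \frac{5}{3}\right) = \left(-22\right) \left(- \frac{149}{3}\right) = \frac{3278}{3}$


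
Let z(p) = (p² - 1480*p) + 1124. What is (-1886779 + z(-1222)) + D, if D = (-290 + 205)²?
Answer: 1423414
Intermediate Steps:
z(p) = 1124 + p² - 1480*p
D = 7225 (D = (-85)² = 7225)
(-1886779 + z(-1222)) + D = (-1886779 + (1124 + (-1222)² - 1480*(-1222))) + 7225 = (-1886779 + (1124 + 1493284 + 1808560)) + 7225 = (-1886779 + 3302968) + 7225 = 1416189 + 7225 = 1423414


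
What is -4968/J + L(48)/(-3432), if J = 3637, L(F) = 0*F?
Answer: -4968/3637 ≈ -1.3660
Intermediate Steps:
L(F) = 0
-4968/J + L(48)/(-3432) = -4968/3637 + 0/(-3432) = -4968*1/3637 + 0*(-1/3432) = -4968/3637 + 0 = -4968/3637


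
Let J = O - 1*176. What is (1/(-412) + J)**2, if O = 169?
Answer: 8323225/169744 ≈ 49.034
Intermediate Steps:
J = -7 (J = 169 - 1*176 = 169 - 176 = -7)
(1/(-412) + J)**2 = (1/(-412) - 7)**2 = (-1/412 - 7)**2 = (-2885/412)**2 = 8323225/169744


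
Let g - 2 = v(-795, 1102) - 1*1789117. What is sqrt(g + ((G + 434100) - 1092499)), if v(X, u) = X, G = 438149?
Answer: 4*I*sqrt(125635) ≈ 1417.8*I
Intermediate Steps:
g = -1789910 (g = 2 + (-795 - 1*1789117) = 2 + (-795 - 1789117) = 2 - 1789912 = -1789910)
sqrt(g + ((G + 434100) - 1092499)) = sqrt(-1789910 + ((438149 + 434100) - 1092499)) = sqrt(-1789910 + (872249 - 1092499)) = sqrt(-1789910 - 220250) = sqrt(-2010160) = 4*I*sqrt(125635)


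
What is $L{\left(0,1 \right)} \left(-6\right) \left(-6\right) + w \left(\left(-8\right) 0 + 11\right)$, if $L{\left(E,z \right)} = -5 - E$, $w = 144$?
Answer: $1404$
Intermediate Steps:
$L{\left(0,1 \right)} \left(-6\right) \left(-6\right) + w \left(\left(-8\right) 0 + 11\right) = \left(-5 - 0\right) \left(-6\right) \left(-6\right) + 144 \left(\left(-8\right) 0 + 11\right) = \left(-5 + 0\right) \left(-6\right) \left(-6\right) + 144 \left(0 + 11\right) = \left(-5\right) \left(-6\right) \left(-6\right) + 144 \cdot 11 = 30 \left(-6\right) + 1584 = -180 + 1584 = 1404$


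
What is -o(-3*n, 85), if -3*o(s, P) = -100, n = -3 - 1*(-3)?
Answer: -100/3 ≈ -33.333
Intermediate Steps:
n = 0 (n = -3 + 3 = 0)
o(s, P) = 100/3 (o(s, P) = -⅓*(-100) = 100/3)
-o(-3*n, 85) = -1*100/3 = -100/3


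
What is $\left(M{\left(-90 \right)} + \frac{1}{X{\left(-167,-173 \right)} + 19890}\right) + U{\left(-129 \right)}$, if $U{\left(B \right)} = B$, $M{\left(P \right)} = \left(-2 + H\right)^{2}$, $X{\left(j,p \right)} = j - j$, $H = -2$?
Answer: $- \frac{2247569}{19890} \approx -113.0$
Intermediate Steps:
$X{\left(j,p \right)} = 0$
$M{\left(P \right)} = 16$ ($M{\left(P \right)} = \left(-2 - 2\right)^{2} = \left(-4\right)^{2} = 16$)
$\left(M{\left(-90 \right)} + \frac{1}{X{\left(-167,-173 \right)} + 19890}\right) + U{\left(-129 \right)} = \left(16 + \frac{1}{0 + 19890}\right) - 129 = \left(16 + \frac{1}{19890}\right) - 129 = \frac{318241}{19890} - 129 = - \frac{2247569}{19890}$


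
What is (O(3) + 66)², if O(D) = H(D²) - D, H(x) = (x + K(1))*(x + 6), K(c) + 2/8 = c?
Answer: 700569/16 ≈ 43786.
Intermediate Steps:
K(c) = -¼ + c
H(x) = (6 + x)*(¾ + x) (H(x) = (x + (-¼ + 1))*(x + 6) = (x + ¾)*(6 + x) = (¾ + x)*(6 + x) = (6 + x)*(¾ + x))
O(D) = 9/2 + D⁴ - D + 27*D²/4 (O(D) = (9/2 + (D²)² + 27*D²/4) - D = (9/2 + D⁴ + 27*D²/4) - D = 9/2 + D⁴ - D + 27*D²/4)
(O(3) + 66)² = ((9/2 + 3⁴ - 1*3 + (27/4)*3²) + 66)² = ((9/2 + 81 - 3 + (27/4)*9) + 66)² = ((9/2 + 81 - 3 + 243/4) + 66)² = (573/4 + 66)² = (837/4)² = 700569/16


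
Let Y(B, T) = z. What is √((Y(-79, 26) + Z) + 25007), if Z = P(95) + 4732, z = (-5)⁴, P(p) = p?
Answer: √30459 ≈ 174.53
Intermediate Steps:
z = 625
Y(B, T) = 625
Z = 4827 (Z = 95 + 4732 = 4827)
√((Y(-79, 26) + Z) + 25007) = √((625 + 4827) + 25007) = √(5452 + 25007) = √30459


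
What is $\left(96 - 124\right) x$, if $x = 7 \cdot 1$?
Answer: $-196$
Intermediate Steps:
$x = 7$
$\left(96 - 124\right) x = \left(96 - 124\right) 7 = \left(-28\right) 7 = -196$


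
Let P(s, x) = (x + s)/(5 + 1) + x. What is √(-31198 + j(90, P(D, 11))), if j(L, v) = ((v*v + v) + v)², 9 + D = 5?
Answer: I*√1930583/36 ≈ 38.596*I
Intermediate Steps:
D = -4 (D = -9 + 5 = -4)
P(s, x) = s/6 + 7*x/6 (P(s, x) = (s + x)/6 + x = (s + x)*(⅙) + x = (s/6 + x/6) + x = s/6 + 7*x/6)
j(L, v) = (v² + 2*v)² (j(L, v) = ((v² + v) + v)² = ((v + v²) + v)² = (v² + 2*v)²)
√(-31198 + j(90, P(D, 11))) = √(-31198 + ((⅙)*(-4) + (7/6)*11)²*(2 + ((⅙)*(-4) + (7/6)*11))²) = √(-31198 + (-⅔ + 77/6)²*(2 + (-⅔ + 77/6))²) = √(-31198 + (73/6)²*(2 + 73/6)²) = √(-31198 + 5329*(85/6)²/36) = √(-31198 + (5329/36)*(7225/36)) = √(-31198 + 38502025/1296) = √(-1930583/1296) = I*√1930583/36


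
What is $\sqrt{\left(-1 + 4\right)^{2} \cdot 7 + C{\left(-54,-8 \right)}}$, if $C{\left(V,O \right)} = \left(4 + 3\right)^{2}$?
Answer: $4 \sqrt{7} \approx 10.583$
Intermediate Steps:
$C{\left(V,O \right)} = 49$ ($C{\left(V,O \right)} = 7^{2} = 49$)
$\sqrt{\left(-1 + 4\right)^{2} \cdot 7 + C{\left(-54,-8 \right)}} = \sqrt{\left(-1 + 4\right)^{2} \cdot 7 + 49} = \sqrt{3^{2} \cdot 7 + 49} = \sqrt{9 \cdot 7 + 49} = \sqrt{63 + 49} = \sqrt{112} = 4 \sqrt{7}$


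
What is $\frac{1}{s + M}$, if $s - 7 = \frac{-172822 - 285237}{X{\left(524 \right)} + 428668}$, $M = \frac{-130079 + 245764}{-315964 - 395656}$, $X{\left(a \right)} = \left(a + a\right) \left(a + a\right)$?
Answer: $\frac{1597976198}{10446698531} \approx 0.15296$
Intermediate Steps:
$X{\left(a \right)} = 4 a^{2}$ ($X{\left(a \right)} = 2 a 2 a = 4 a^{2}$)
$M = - \frac{1361}{8372}$ ($M = \frac{115685}{-711620} = 115685 \left(- \frac{1}{711620}\right) = - \frac{1361}{8372} \approx -0.16257$)
$s = \frac{10230745}{1526972}$ ($s = 7 + \frac{-172822 - 285237}{4 \cdot 524^{2} + 428668} = 7 - \frac{458059}{4 \cdot 274576 + 428668} = 7 - \frac{458059}{1098304 + 428668} = 7 - \frac{458059}{1526972} = \frac{10230745}{1526972} \approx 6.7$)
$\frac{1}{s + M} = \frac{1}{\frac{10230745}{1526972} - \frac{1361}{8372}} = \frac{1}{\frac{10446698531}{1597976198}} = \frac{1597976198}{10446698531}$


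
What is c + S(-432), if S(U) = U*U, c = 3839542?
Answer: 4026166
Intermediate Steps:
S(U) = U²
c + S(-432) = 3839542 + (-432)² = 3839542 + 186624 = 4026166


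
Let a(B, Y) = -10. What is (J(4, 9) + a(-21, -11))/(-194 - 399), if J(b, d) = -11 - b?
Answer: 25/593 ≈ 0.042158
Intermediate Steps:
(J(4, 9) + a(-21, -11))/(-194 - 399) = ((-11 - 1*4) - 10)/(-194 - 399) = ((-11 - 4) - 10)/(-593) = (-15 - 10)*(-1/593) = -25*(-1/593) = 25/593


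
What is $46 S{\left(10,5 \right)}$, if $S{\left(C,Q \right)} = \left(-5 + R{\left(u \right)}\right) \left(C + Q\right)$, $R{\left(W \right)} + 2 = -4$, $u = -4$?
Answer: $-7590$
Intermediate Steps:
$R{\left(W \right)} = -6$ ($R{\left(W \right)} = -2 - 4 = -6$)
$S{\left(C,Q \right)} = - 11 C - 11 Q$ ($S{\left(C,Q \right)} = \left(-5 - 6\right) \left(C + Q\right) = - 11 \left(C + Q\right) = - 11 C - 11 Q$)
$46 S{\left(10,5 \right)} = 46 \left(\left(-11\right) 10 - 55\right) = 46 \left(-110 - 55\right) = 46 \left(-165\right) = -7590$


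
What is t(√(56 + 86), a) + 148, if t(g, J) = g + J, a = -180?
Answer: -32 + √142 ≈ -20.084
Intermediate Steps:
t(g, J) = J + g
t(√(56 + 86), a) + 148 = (-180 + √(56 + 86)) + 148 = (-180 + √142) + 148 = -32 + √142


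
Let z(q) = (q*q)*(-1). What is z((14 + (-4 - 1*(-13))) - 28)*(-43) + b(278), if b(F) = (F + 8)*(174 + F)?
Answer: 130347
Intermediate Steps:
b(F) = (8 + F)*(174 + F)
z(q) = -q² (z(q) = q²*(-1) = -q²)
z((14 + (-4 - 1*(-13))) - 28)*(-43) + b(278) = -((14 + (-4 - 1*(-13))) - 28)²*(-43) + (1392 + 278² + 182*278) = -((14 + (-4 + 13)) - 28)²*(-43) + (1392 + 77284 + 50596) = -((14 + 9) - 28)²*(-43) + 129272 = -(23 - 28)²*(-43) + 129272 = -1*(-5)²*(-43) + 129272 = -1*25*(-43) + 129272 = -25*(-43) + 129272 = 1075 + 129272 = 130347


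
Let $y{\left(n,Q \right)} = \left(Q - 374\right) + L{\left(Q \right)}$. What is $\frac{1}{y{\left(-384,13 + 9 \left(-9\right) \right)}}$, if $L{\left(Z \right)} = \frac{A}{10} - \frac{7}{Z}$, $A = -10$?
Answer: $- \frac{68}{30117} \approx -0.0022579$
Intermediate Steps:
$L{\left(Z \right)} = -1 - \frac{7}{Z}$ ($L{\left(Z \right)} = - \frac{10}{10} - \frac{7}{Z} = \left(-10\right) \frac{1}{10} - \frac{7}{Z} = -1 - \frac{7}{Z}$)
$y{\left(n,Q \right)} = -374 + Q + \frac{-7 - Q}{Q}$ ($y{\left(n,Q \right)} = \left(Q - 374\right) + \frac{-7 - Q}{Q} = \left(-374 + Q\right) + \frac{-7 - Q}{Q} = -374 + Q + \frac{-7 - Q}{Q}$)
$\frac{1}{y{\left(-384,13 + 9 \left(-9\right) \right)}} = \frac{1}{-375 + \left(13 + 9 \left(-9\right)\right) - \frac{7}{13 + 9 \left(-9\right)}} = \frac{1}{-375 + \left(13 - 81\right) - \frac{7}{13 - 81}} = \frac{1}{-375 - 68 - \frac{7}{-68}} = \frac{1}{-375 - 68 - - \frac{7}{68}} = \frac{1}{-375 - 68 + \frac{7}{68}} = \frac{1}{- \frac{30117}{68}} = - \frac{68}{30117}$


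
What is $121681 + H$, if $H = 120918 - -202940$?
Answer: $445539$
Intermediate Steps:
$H = 323858$ ($H = 120918 + 202940 = 323858$)
$121681 + H = 121681 + 323858 = 445539$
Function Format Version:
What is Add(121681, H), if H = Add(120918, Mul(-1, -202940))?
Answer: 445539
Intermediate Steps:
H = 323858 (H = Add(120918, 202940) = 323858)
Add(121681, H) = Add(121681, 323858) = 445539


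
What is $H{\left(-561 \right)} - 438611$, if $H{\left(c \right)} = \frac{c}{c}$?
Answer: $-438610$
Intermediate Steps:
$H{\left(c \right)} = 1$
$H{\left(-561 \right)} - 438611 = 1 - 438611 = -438610$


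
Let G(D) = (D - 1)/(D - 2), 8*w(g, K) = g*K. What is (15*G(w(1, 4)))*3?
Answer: 15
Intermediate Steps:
w(g, K) = K*g/8 (w(g, K) = (g*K)/8 = (K*g)/8 = K*g/8)
G(D) = (-1 + D)/(-2 + D)
(15*G(w(1, 4)))*3 = (15*((-1 + (⅛)*4*1)/(-2 + (⅛)*4*1)))*3 = (15*((-1 + ½)/(-2 + ½)))*3 = (15*(-½/(-3/2)))*3 = (15*(-⅔*(-½)))*3 = (15*(⅓))*3 = 5*3 = 15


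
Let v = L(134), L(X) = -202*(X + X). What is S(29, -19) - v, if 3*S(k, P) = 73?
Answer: 162481/3 ≈ 54160.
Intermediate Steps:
S(k, P) = 73/3 (S(k, P) = (⅓)*73 = 73/3)
L(X) = -404*X
v = -54136 (v = -404*134 = -54136)
S(29, -19) - v = 73/3 - 1*(-54136) = 73/3 + 54136 = 162481/3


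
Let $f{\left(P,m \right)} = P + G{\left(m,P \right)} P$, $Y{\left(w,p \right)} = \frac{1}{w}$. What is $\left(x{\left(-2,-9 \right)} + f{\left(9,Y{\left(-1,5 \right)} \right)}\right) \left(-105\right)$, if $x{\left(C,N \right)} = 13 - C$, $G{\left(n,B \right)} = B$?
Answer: $-11025$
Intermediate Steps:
$f{\left(P,m \right)} = P + P^{2}$ ($f{\left(P,m \right)} = P + P P = P + P^{2}$)
$\left(x{\left(-2,-9 \right)} + f{\left(9,Y{\left(-1,5 \right)} \right)}\right) \left(-105\right) = \left(\left(13 - -2\right) + 9 \left(1 + 9\right)\right) \left(-105\right) = \left(\left(13 + 2\right) + 9 \cdot 10\right) \left(-105\right) = \left(15 + 90\right) \left(-105\right) = 105 \left(-105\right) = -11025$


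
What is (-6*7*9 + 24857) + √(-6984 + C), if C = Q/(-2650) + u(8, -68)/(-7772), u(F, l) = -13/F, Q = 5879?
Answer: 24479 + I*√118538512718209066/4119160 ≈ 24479.0 + 83.584*I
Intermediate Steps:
C = -182749127/82383200 (C = 5879/(-2650) - 13/8/(-7772) = 5879*(-1/2650) - 13*⅛*(-1/7772) = -5879/2650 - 13/8*(-1/7772) = -5879/2650 + 13/62176 = -182749127/82383200 ≈ -2.2183)
(-6*7*9 + 24857) + √(-6984 + C) = (-6*7*9 + 24857) + √(-6984 - 182749127/82383200) = (-42*9 + 24857) + √(-575547017927/82383200) = (-378 + 24857) + I*√118538512718209066/4119160 = 24479 + I*√118538512718209066/4119160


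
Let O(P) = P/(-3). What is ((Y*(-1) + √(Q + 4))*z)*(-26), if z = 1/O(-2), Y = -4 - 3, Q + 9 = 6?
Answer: -312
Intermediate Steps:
Q = -3 (Q = -9 + 6 = -3)
O(P) = -P/3 (O(P) = P*(-⅓) = -P/3)
Y = -7
z = 3/2 (z = 1/(-⅓*(-2)) = 1/(⅔) = 3/2 ≈ 1.5000)
((Y*(-1) + √(Q + 4))*z)*(-26) = ((-7*(-1) + √(-3 + 4))*(3/2))*(-26) = ((7 + √1)*(3/2))*(-26) = ((7 + 1)*(3/2))*(-26) = (8*(3/2))*(-26) = 12*(-26) = -312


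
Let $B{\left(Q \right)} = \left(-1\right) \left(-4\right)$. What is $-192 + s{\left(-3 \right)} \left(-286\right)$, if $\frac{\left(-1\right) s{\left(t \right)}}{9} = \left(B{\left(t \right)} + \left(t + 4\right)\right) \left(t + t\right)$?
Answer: $-77412$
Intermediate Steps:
$B{\left(Q \right)} = 4$
$s{\left(t \right)} = - 18 t \left(8 + t\right)$ ($s{\left(t \right)} = - 9 \left(4 + \left(t + 4\right)\right) \left(t + t\right) = - 9 \left(4 + \left(4 + t\right)\right) 2 t = - 9 \left(8 + t\right) 2 t = - 9 \cdot 2 t \left(8 + t\right) = - 18 t \left(8 + t\right)$)
$-192 + s{\left(-3 \right)} \left(-286\right) = -192 + \left(-18\right) \left(-3\right) \left(8 - 3\right) \left(-286\right) = -192 + \left(-18\right) \left(-3\right) 5 \left(-286\right) = -192 + 270 \left(-286\right) = -192 - 77220 = -77412$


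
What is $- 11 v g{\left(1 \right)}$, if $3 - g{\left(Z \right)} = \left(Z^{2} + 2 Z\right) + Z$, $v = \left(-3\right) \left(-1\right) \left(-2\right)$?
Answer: $-66$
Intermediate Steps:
$v = -6$ ($v = 3 \left(-2\right) = -6$)
$g{\left(Z \right)} = 3 - Z^{2} - 3 Z$ ($g{\left(Z \right)} = 3 - \left(\left(Z^{2} + 2 Z\right) + Z\right) = 3 - \left(Z^{2} + 3 Z\right) = 3 - Z^{2} - 3 Z$)
$- 11 v g{\left(1 \right)} = \left(-11\right) \left(-6\right) \left(3 - 1^{2} - 3\right) = 66 \left(3 - 1 - 3\right) = 66 \left(-1\right) = -66$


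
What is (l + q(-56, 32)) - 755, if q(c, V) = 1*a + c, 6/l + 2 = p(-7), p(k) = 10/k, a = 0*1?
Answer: -3251/4 ≈ -812.75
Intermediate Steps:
a = 0
l = -7/4 (l = 6/(-2 + 10/(-7)) = 6/(-2 + 10*(-1/7)) = 6/(-2 - 10/7) = 6/(-24/7) = 6*(-7/24) = -7/4 ≈ -1.7500)
q(c, V) = c (q(c, V) = 1*0 + c = 0 + c = c)
(l + q(-56, 32)) - 755 = (-7/4 - 56) - 755 = -231/4 - 755 = -3251/4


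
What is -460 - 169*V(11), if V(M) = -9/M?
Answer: -3539/11 ≈ -321.73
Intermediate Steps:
-460 - 169*V(11) = -460 - (-1521)/11 = -460 - 169*(-9/11) = -460 + 1521/11 = -3539/11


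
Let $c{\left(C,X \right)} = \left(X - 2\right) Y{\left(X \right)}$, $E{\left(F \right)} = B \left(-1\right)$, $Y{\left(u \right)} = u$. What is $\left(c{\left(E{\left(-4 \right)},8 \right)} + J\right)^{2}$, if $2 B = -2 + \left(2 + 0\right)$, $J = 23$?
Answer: $5041$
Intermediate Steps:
$B = 0$ ($B = \frac{-2 + \left(2 + 0\right)}{2} = \frac{-2 + 2}{2} = \frac{1}{2} \cdot 0 = 0$)
$E{\left(F \right)} = 0$ ($E{\left(F \right)} = 0 \left(-1\right) = 0$)
$c{\left(C,X \right)} = X \left(-2 + X\right)$ ($c{\left(C,X \right)} = \left(X - 2\right) X = \left(-2 + X\right) X = X \left(-2 + X\right)$)
$\left(c{\left(E{\left(-4 \right)},8 \right)} + J\right)^{2} = \left(8 \left(-2 + 8\right) + 23\right)^{2} = \left(8 \cdot 6 + 23\right)^{2} = \left(48 + 23\right)^{2} = 71^{2} = 5041$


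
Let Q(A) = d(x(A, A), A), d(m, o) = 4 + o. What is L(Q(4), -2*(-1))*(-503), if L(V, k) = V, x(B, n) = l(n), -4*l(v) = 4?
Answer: -4024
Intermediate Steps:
l(v) = -1 (l(v) = -¼*4 = -1)
x(B, n) = -1
Q(A) = 4 + A
L(Q(4), -2*(-1))*(-503) = (4 + 4)*(-503) = 8*(-503) = -4024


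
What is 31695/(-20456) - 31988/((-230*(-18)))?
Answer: -196390957/21171960 ≈ -9.2760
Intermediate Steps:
31695/(-20456) - 31988/((-230*(-18))) = 31695*(-1/20456) - 31988/4140 = -31695/20456 - 31988*1/4140 = -31695/20456 - 7997/1035 = -196390957/21171960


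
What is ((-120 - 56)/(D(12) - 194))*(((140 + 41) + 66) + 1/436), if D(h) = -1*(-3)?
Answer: 4738492/20819 ≈ 227.60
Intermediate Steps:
D(h) = 3
((-120 - 56)/(D(12) - 194))*(((140 + 41) + 66) + 1/436) = ((-120 - 56)/(3 - 194))*(((140 + 41) + 66) + 1/436) = (-176/(-191))*((181 + 66) + 1/436) = (-176*(-1/191))*(247 + 1/436) = (176/191)*(107693/436) = 4738492/20819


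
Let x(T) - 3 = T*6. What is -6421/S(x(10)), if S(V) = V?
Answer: -6421/63 ≈ -101.92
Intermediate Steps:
x(T) = 3 + 6*T (x(T) = 3 + T*6 = 3 + 6*T)
-6421/S(x(10)) = -6421/(3 + 6*10) = -6421/(3 + 60) = -6421/63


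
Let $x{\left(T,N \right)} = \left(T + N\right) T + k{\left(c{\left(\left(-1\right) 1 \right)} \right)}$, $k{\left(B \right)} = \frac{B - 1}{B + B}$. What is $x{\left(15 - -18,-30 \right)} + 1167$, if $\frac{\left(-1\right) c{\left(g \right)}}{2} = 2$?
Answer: $\frac{10133}{8} \approx 1266.6$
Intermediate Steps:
$c{\left(g \right)} = -4$ ($c{\left(g \right)} = \left(-2\right) 2 = -4$)
$k{\left(B \right)} = \frac{-1 + B}{2 B}$
$x{\left(T,N \right)} = \frac{5}{8} + T \left(N + T\right)$ ($x{\left(T,N \right)} = \left(T + N\right) T + \frac{-1 - 4}{2 \left(-4\right)} = \left(N + T\right) T + \frac{1}{2} \left(- \frac{1}{4}\right) \left(-5\right) = T \left(N + T\right) + \frac{5}{8} = \frac{5}{8} + T \left(N + T\right)$)
$x{\left(15 - -18,-30 \right)} + 1167 = \left(\frac{5}{8} + \left(15 - -18\right)^{2} - 30 \left(15 - -18\right)\right) + 1167 = \left(\frac{5}{8} + \left(15 + 18\right)^{2} - 30 \left(15 + 18\right)\right) + 1167 = \left(\frac{5}{8} + 33^{2} - 990\right) + 1167 = \left(\frac{5}{8} + 1089 - 990\right) + 1167 = \frac{797}{8} + 1167 = \frac{10133}{8}$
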